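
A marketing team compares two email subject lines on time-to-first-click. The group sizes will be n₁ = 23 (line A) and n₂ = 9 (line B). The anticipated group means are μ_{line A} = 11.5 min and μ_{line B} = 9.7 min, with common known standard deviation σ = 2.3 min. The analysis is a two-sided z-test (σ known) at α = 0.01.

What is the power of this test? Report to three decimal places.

Power ≈ 0.279

Standardized effect: d = |μ_{line A} − μ_{line B}| / σ = |11.5 − 9.7| / 2.3 = 0.7826
Noncentrality parameter: δ = d / √(1/n₁ + 1/n₂) = 0.7826 / √(1/23 + 1/9) = 1.9905
Critical value for a two-sided test at α = 0.01: z_{α/2} = 2.576.
Power = Φ(δ − 2.576) + Φ(−δ − 2.576) = Φ(-0.585) + Φ(-4.566) = 0.2792 + 0.0000 = 0.2792.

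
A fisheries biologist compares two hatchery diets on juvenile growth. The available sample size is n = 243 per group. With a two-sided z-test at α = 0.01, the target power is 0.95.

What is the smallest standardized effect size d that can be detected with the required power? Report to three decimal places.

d ≈ 0.383

Need Φ(δ − 2.576) = 0.95, so δ = 2.576 + 1.645 = 4.221.
(The second rejection-region term Φ(−δ − z_{α/2}) is negligible and dropped.)
δ = d·√(n/2) ⇒ d = δ/√(n/2) = 4.221/√(243/2) = 0.3829.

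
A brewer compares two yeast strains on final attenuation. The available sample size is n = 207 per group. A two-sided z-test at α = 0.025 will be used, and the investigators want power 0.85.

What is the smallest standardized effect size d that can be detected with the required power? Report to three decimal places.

d ≈ 0.322

Need Φ(δ − 2.241) = 0.85, so δ = 2.241 + 1.036 = 3.278.
(The second rejection-region term Φ(−δ − z_{α/2}) is negligible and dropped.)
δ = d·√(n/2) ⇒ d = δ/√(n/2) = 3.278/√(207/2) = 0.3222.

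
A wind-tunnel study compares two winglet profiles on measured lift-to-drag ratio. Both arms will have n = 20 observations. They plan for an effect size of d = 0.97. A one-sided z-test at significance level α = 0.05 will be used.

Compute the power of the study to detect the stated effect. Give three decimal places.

Power ≈ 0.923

Noncentrality parameter: δ = d·√(n/2) = 0.97 × √(20/2) = 3.0674
Critical value for a one-sided test at α = 0.05: z_α = 1.645.
Power = Φ(δ − 1.645) = Φ(1.423) = 0.9226.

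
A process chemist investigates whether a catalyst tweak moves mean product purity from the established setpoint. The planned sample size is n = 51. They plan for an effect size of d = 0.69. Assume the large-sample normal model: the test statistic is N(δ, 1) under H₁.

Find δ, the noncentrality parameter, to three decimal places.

The noncentrality parameter scales effect size by the design's sample-size factor: δ = d·√n = 0.69 × √51 = 4.9276

δ ≈ 4.928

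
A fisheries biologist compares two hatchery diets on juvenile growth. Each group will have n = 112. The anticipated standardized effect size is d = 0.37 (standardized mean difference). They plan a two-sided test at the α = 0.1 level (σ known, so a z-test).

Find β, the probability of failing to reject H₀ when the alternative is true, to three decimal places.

β ≈ 0.131

Noncentrality parameter: δ = d·√(n/2) = 0.37 × √(112/2) = 2.7688
Two-sided α = 0.1 → critical value z_{0.05} = 1.645.
Power = Φ(δ − 1.645) + Φ(−δ − 1.645) = Φ(1.124) + Φ(-4.414) = 0.8695 + 0.0000 = 0.8695.
Type II error: β = 1 − power = 1 − 0.8695 = 0.1305.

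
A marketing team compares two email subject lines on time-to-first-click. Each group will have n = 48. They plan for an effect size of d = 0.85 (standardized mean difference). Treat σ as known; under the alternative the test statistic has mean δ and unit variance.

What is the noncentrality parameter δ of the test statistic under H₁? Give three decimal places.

The noncentrality parameter scales effect size by the design's sample-size factor: δ = d·√(n/2) = 0.85 × √(48/2) = 4.1641

δ ≈ 4.164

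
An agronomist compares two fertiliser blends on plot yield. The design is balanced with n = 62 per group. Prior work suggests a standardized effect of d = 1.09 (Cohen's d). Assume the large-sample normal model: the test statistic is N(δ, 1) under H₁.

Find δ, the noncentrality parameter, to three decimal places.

δ = d·√(n/2) = 1.09 × √(62/2) = 6.0689

δ ≈ 6.069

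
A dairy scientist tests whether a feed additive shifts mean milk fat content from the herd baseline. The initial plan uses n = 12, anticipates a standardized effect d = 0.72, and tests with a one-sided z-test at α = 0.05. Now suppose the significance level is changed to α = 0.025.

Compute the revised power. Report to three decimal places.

Power ≈ 0.703

δ = d·√n = 0.72 × √12 = 2.4942 (unchanged). New critical value: z_{0.025} = 1.960.
Revised power = P(Z > 1.960 − δ) = Φ(0.534) = 0.7034.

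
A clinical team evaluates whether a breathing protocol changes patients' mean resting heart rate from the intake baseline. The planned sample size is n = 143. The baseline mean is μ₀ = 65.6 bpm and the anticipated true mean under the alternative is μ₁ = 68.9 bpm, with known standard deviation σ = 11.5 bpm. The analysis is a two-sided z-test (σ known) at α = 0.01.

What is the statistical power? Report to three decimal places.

Power ≈ 0.804

Standardized effect: d = |μ₁ − μ₀| / σ = |68.9 − 65.6| / 11.5 = 0.2870
Noncentrality parameter: δ = d·√n = 0.2870 × √143 = 3.4315
Two-sided α = 0.01 → critical value z_{0.005} = 2.576.
Power = Φ(δ − 2.576) + Φ(−δ − 2.576) = Φ(0.856) + Φ(-6.007) = 0.8039 + 0.0000 = 0.8039.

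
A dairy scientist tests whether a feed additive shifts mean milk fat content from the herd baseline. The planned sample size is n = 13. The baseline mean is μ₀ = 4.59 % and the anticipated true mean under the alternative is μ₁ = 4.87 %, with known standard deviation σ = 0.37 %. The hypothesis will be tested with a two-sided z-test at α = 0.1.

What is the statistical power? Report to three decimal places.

Power ≈ 0.861

Standardized effect: d = |μ₁ − μ₀| / σ = |4.87 − 4.59| / 0.37 = 0.7568
Noncentrality parameter: δ = d·√n = 0.7568 × √13 = 2.7285
Critical value for a two-sided test at α = 0.1: z_{α/2} = 1.645.
Power = Φ(δ − 1.645) + Φ(−δ − 1.645) = Φ(1.084) + Φ(-4.373) = 0.8607 + 0.0000 = 0.8608.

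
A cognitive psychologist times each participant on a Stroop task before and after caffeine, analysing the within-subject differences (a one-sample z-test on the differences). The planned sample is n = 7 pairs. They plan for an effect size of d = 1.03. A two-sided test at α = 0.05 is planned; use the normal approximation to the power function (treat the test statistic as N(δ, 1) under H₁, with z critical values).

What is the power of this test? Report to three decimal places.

Noncentrality parameter: δ = d·√n = 1.03 × √7 = 2.7251
Two-sided α = 0.05 → critical value z_{0.025} = 1.960.
Power = Φ(δ − 1.960) + Φ(−δ − 1.960) = Φ(0.765) + Φ(-4.685) = 0.7779 + 0.0000 = 0.7779.

Power ≈ 0.778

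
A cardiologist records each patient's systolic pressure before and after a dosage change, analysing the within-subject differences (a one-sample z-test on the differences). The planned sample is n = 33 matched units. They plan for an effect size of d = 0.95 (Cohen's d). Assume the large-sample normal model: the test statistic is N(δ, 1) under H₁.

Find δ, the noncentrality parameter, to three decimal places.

The noncentrality parameter scales effect size by the design's sample-size factor: δ = d·√n = 0.95 × √33 = 5.4573

δ ≈ 5.457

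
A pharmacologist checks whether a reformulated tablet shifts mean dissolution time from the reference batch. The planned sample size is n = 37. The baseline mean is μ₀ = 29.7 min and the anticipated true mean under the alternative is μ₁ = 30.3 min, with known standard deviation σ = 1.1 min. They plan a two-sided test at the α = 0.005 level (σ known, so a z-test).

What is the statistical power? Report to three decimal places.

Standardized effect: d = |μ₁ − μ₀| / σ = |30.3 − 29.7| / 1.1 = 0.5455
Noncentrality parameter: δ = d·√n = 0.5455 × √37 = 3.3179
Critical value for a two-sided test at α = 0.005: z_{α/2} = 2.807.
Power = Φ(δ − 2.807) + Φ(−δ − 2.807) = Φ(0.511) + Φ(-6.125) = 0.6953 + 0.0000 = 0.6953.

Power ≈ 0.695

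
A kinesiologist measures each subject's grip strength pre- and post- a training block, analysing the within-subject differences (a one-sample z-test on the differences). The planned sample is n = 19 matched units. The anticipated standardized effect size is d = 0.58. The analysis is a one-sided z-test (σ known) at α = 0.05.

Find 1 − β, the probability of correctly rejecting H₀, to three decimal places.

Noncentrality parameter: δ = d·√n = 0.58 × √19 = 2.5282
Critical value for a one-sided test at α = 0.05: z_α = 1.645.
Power = P(Z > 1.645 − δ) = Φ(0.883) = 0.8115.

Power ≈ 0.811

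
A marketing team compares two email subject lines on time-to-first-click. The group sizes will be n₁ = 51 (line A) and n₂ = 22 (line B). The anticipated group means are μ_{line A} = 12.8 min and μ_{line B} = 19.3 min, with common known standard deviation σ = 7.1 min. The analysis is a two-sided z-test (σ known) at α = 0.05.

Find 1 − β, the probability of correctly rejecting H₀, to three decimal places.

Power ≈ 0.948

Standardized effect: d = |μ_{line A} − μ_{line B}| / σ = |12.8 − 19.3| / 7.1 = 0.9155
Noncentrality parameter: δ = d / √(1/n₁ + 1/n₂) = 0.9155 / √(1/51 + 1/22) = 3.5891
Critical value for a two-sided test at α = 0.05: z_{α/2} = 1.960.
Power = Φ(δ − 1.960) + Φ(−δ − 1.960) = Φ(1.629) + Φ(-5.549) = 0.9484 + 0.0000 = 0.9484.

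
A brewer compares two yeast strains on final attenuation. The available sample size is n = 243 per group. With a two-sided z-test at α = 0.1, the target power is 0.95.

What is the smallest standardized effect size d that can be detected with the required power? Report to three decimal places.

d ≈ 0.298

Need Φ(δ − 1.645) = 0.95, so δ = 1.645 + 1.645 = 3.290.
(The second rejection-region term Φ(−δ − z_{α/2}) is negligible and dropped.)
δ = d·√(n/2) ⇒ d = δ/√(n/2) = 3.290/√(243/2) = 0.2984.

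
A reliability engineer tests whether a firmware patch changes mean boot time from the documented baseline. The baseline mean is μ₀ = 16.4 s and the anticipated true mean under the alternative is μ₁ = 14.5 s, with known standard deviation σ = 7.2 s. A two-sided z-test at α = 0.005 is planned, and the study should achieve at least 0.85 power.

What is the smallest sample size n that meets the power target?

Standardized effect: d = |μ₁ − μ₀| / σ = |14.5 − 16.4| / 7.2 = 0.2639
Set Φ(δ − 2.807) = 0.85; then δ − 2.807 = Φ⁻¹(0.85) = 1.036, giving δ = 3.843.
(The Φ(−δ − z_{α/2}) term is vanishingly small for δ > 0 and is dropped in the standard sample-size formula.)
δ = d·√n ⇒ n = (δ/d)² = (3.843 / 0.2639)² = 212.13.
Rounding up, n = 213.

n = 213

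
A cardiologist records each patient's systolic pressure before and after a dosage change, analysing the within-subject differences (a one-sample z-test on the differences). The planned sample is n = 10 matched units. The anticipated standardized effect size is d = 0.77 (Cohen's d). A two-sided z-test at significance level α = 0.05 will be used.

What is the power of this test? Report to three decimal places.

Power ≈ 0.683

Noncentrality parameter: δ = d·√n = 0.77 × √10 = 2.4350
Two-sided α = 0.05 → critical value z_{0.025} = 1.960.
Power = Φ(δ − 1.960) + Φ(−δ − 1.960) = Φ(0.475) + Φ(-4.395) = 0.6826 + 0.0000 = 0.6826.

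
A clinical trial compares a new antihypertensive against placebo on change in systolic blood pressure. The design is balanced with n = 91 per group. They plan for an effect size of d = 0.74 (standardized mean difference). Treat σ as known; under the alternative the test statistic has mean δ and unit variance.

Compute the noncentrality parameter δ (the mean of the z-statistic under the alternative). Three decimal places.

δ ≈ 4.992

The noncentrality parameter scales effect size by the design's sample-size factor: δ = d·√(n/2) = 0.74 × √(91/2) = 4.9916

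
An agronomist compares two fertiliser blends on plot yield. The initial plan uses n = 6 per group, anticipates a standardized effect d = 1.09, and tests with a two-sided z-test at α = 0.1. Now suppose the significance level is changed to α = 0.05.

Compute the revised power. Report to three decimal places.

δ = d·√(n/2) = 1.09 × √(6/2) = 1.8879 (unchanged). New critical value: z_{0.025} = 1.960.
Revised power = Φ(δ − 1.960) + Φ(−δ − 1.960) = Φ(-0.072) + Φ(-3.848) = 0.4713 + 0.0001 = 0.4713.

Power ≈ 0.471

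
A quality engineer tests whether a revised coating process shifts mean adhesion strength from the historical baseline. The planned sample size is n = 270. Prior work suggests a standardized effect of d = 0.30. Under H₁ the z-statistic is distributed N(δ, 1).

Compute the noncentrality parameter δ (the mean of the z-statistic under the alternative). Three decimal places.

δ ≈ 4.930

δ = d·√n = 0.30 × √270 = 4.9295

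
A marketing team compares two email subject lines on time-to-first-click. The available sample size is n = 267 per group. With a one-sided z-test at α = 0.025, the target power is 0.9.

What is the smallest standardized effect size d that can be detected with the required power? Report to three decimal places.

d ≈ 0.281

Required noncentrality: δ = z_{0.025} + z_{0.10} = 1.960 + 1.282 = 3.242.
δ = d·√(n/2) ⇒ d = δ/√(n/2) = 3.242/√(267/2) = 0.2805.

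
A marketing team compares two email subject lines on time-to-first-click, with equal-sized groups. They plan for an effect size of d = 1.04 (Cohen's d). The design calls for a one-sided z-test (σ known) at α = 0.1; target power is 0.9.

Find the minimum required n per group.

For power 0.9 need Φ(δ − z_{0.1}) = 0.9, so δ = z_{0.1} + z_{0.10} = 1.282 + 1.282 = 2.563.
δ = d·√(n/2) ⇒ n = 2(δ/d)² = 2 × (2.563 / 1.04)² = 12.15.
Round up to the next whole unit.

n = 13 per group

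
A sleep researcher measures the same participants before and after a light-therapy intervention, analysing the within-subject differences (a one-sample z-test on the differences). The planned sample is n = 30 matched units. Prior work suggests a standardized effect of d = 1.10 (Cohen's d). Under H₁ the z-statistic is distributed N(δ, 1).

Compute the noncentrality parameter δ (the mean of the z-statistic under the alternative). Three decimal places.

The noncentrality parameter scales effect size by the design's sample-size factor: δ = d·√n = 1.10 × √30 = 6.0249

δ ≈ 6.025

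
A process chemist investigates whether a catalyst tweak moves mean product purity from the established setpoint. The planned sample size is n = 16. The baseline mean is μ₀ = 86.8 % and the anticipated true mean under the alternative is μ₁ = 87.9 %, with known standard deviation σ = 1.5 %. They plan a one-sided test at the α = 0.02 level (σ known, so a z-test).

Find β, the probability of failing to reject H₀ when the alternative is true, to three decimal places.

β ≈ 0.190

Standardized effect: d = |μ₁ − μ₀| / σ = |87.9 − 86.8| / 1.5 = 0.7333
Noncentrality parameter: δ = d·√n = 0.7333 × √16 = 2.9333
One-sided α = 0.02 → critical value z_{0.02} = 2.054.
Power = Φ(δ − 2.054) = Φ(0.880) = 0.8105.
Type II error: β = 1 − power = 1 − 0.8105 = 0.1895.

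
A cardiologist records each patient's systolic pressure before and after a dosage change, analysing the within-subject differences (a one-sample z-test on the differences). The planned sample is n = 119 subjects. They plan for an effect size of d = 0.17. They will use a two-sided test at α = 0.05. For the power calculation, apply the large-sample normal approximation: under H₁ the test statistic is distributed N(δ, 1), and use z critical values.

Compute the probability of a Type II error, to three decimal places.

β ≈ 0.542

Noncentrality parameter: δ = d·√n = 0.17 × √119 = 1.8545
Two-sided α = 0.05 → critical value z_{0.025} = 1.960.
Power = Φ(δ − 1.960) + Φ(−δ − 1.960) = Φ(-0.105) + Φ(-3.814) = 0.4580 + 0.0001 = 0.4581.
Type II error: β = 1 − power = 1 − 0.4581 = 0.5419.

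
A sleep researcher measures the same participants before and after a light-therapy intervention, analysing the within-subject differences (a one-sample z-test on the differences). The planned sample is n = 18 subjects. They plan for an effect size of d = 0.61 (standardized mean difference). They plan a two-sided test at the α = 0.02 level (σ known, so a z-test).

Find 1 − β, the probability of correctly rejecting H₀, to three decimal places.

Noncentrality parameter: δ = d·√n = 0.61 × √18 = 2.5880
Two-sided α = 0.02 → critical value z_{0.01} = 2.326.
Power = Φ(δ − 2.326) + Φ(−δ − 2.326) = Φ(0.262) + Φ(-4.914) = 0.6032 + 0.0000 = 0.6032.

Power ≈ 0.603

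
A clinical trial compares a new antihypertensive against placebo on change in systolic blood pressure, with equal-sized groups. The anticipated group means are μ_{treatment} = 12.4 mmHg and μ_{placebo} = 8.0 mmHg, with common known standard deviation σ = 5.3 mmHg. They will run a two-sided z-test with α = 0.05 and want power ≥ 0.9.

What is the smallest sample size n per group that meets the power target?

Standardized effect: d = |μ_{treatment} − μ_{placebo}| / σ = |12.4 − 8.0| / 5.3 = 0.8302
Set Φ(δ − 1.960) = 0.9; then δ − 1.960 = Φ⁻¹(0.9) = 1.282, giving δ = 3.242.
(For δ > 0 the lower-tail rejection region contributes negligibly to power, so the one-term inversion is standard.)
δ = d·√(n/2) ⇒ n = 2(δ/d)² = 2 × (3.242 / 0.8302)² = 30.49.
Rounding up, n = 31 per group.

n = 31 per group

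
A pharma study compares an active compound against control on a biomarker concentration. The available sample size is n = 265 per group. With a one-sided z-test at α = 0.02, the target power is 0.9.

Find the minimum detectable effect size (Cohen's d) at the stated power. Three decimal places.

Need Φ(δ − 2.054) = 0.9, so δ = 2.054 + 1.282 = 3.335.
δ = d·√(n/2) ⇒ d = δ/√(n/2) = 3.335/√(265/2) = 0.2898.

d ≈ 0.290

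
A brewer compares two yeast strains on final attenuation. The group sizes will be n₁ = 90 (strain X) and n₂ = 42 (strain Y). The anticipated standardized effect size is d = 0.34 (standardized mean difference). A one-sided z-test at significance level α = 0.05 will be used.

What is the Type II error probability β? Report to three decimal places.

Noncentrality parameter: δ = d / √(1/n₁ + 1/n₂) = 0.34 / √(1/90 + 1/42) = 1.8194
Critical value for a one-sided test at α = 0.05: z_α = 1.645.
Power = P(Z > 1.645 − δ) = Φ(0.175) = 0.5693.
Type II error: β = 1 − power = 1 − 0.5693 = 0.4307.

β ≈ 0.431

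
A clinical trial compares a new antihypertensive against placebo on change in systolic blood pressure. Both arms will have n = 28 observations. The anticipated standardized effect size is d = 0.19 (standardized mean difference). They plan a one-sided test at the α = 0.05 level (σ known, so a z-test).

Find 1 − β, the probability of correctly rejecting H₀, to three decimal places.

Noncentrality parameter: δ = d·√(n/2) = 0.19 × √(28/2) = 0.7109
One-sided α = 0.05 → critical value z_{0.05} = 1.645.
Power = P(Z > 1.645 − δ) = Φ(-0.934) = 0.1752.

Power ≈ 0.175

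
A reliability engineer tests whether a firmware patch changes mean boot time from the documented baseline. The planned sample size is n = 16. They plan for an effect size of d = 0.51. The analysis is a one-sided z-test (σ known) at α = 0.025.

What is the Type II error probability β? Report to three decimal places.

Noncentrality parameter: δ = d·√n = 0.51 × √16 = 2.0400
One-sided α = 0.025 → critical value z_{0.025} = 1.960.
Power = P(Z > 1.960 − δ) = Φ(0.080) = 0.5319.
Type II error: β = 1 − power = 1 − 0.5319 = 0.4681.

β ≈ 0.468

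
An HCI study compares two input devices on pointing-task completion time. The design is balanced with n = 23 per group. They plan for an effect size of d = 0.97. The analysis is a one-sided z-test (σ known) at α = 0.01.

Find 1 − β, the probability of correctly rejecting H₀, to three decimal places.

Noncentrality parameter: λ = d·√(n/2) = 0.97 × √(23/2) = 3.2894
Critical value for a one-sided test at α = 0.01: z_α = 2.326.
Power = Φ(λ − 2.326) = Φ(0.963) = 0.8322.

Power ≈ 0.832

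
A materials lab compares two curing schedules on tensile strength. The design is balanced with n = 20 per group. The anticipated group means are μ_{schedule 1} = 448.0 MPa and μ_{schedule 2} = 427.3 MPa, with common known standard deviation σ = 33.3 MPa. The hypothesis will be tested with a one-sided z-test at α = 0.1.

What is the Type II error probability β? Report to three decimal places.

β ≈ 0.247

Standardized effect: d = |μ_{schedule 1} − μ_{schedule 2}| / σ = |448.0 − 427.3| / 33.3 = 0.6216
Noncentrality parameter: δ = d·√(n/2) = 0.6216 × √(20/2) = 1.9657
Critical value for a one-sided test at α = 0.1: z_α = 1.282.
Power = Φ(δ − 1.282) = Φ(0.684) = 0.7531.
Type II error: β = 1 − power = 1 − 0.7531 = 0.2469.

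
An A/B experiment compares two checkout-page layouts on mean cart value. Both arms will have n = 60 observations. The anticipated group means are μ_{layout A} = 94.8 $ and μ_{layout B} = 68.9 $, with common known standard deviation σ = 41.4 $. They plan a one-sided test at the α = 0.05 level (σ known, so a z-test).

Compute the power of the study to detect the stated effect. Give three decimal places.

Power ≈ 0.963

Standardized effect: d = |μ_{layout A} − μ_{layout B}| / σ = |94.8 − 68.9| / 41.4 = 0.6256
Noncentrality parameter: δ = d·√(n/2) = 0.6256 × √(60/2) = 3.4266
One-sided α = 0.05 → critical value z_{0.05} = 1.645.
Power = Φ(δ − 1.645) = Φ(1.782) = 0.9626.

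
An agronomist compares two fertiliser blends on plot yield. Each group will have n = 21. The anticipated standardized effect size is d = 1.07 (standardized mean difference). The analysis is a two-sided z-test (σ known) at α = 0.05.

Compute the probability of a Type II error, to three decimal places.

β ≈ 0.066

Noncentrality parameter: δ = d·√(n/2) = 1.07 × √(21/2) = 3.4672
Critical value for a two-sided test at α = 0.05: z_{α/2} = 1.960.
Power = Φ(δ − 1.960) + Φ(−δ − 1.960) = Φ(1.507) + Φ(-5.427) = 0.9341 + 0.0000 = 0.9341.
Type II error: β = 1 − power = 1 − 0.9341 = 0.0659.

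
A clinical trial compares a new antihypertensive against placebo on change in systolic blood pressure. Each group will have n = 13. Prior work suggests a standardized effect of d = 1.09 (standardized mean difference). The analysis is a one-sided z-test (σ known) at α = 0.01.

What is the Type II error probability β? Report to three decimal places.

Noncentrality parameter: δ = d·√(n/2) = 1.09 × √(13/2) = 2.7790
One-sided α = 0.01 → critical value z_{0.01} = 2.326.
Power = Φ(δ − 2.326) = Φ(0.453) = 0.6746.
Type II error: β = 1 − power = 1 − 0.6746 = 0.3254.

β ≈ 0.325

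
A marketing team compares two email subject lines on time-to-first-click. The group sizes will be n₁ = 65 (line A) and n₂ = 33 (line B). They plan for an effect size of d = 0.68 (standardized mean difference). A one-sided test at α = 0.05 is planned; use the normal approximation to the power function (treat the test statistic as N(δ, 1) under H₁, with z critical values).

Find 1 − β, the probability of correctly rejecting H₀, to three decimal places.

Noncentrality parameter: δ = d / √(1/n₁ + 1/n₂) = 0.68 / √(1/65 + 1/33) = 3.1813
One-sided α = 0.05 → critical value z_{0.05} = 1.645.
Power = P(Z > 1.645 − δ) = Φ(1.536) = 0.9378.

Power ≈ 0.938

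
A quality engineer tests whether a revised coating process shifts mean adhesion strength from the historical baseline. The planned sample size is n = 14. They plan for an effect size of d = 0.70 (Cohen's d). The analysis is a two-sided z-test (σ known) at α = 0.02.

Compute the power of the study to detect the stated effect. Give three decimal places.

Power ≈ 0.615

Noncentrality parameter: δ = d·√n = 0.70 × √14 = 2.6192
Critical value for a two-sided test at α = 0.02: z_{α/2} = 2.326.
Power = Φ(δ − 2.326) + Φ(−δ − 2.326) = Φ(0.293) + Φ(-4.946) = 0.6152 + 0.0000 = 0.6152.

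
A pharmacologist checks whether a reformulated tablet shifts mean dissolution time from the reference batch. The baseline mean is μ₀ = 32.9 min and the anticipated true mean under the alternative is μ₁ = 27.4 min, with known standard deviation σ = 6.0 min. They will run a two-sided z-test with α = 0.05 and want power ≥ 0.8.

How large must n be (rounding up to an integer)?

n = 10

Standardized effect: d = |μ₁ − μ₀| / σ = |27.4 − 32.9| / 6.0 = 0.9167
For power 0.8 need Φ(δ − z_{0.025}) = 0.8, so δ = z_{0.025} + z_{0.20} = 1.960 + 0.842 = 2.802.
(For δ > 0 the lower-tail rejection region contributes negligibly to power, so the one-term inversion is standard.)
δ = d·√n ⇒ n = (δ/d)² = (2.802 / 0.9167)² = 9.34.
Rounding up, n = 10.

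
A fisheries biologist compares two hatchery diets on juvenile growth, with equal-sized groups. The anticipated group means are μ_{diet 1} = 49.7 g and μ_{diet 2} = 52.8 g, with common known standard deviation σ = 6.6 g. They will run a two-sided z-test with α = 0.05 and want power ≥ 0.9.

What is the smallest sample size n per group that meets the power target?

Standardized effect: d = |μ_{diet 1} − μ_{diet 2}| / σ = |49.7 − 52.8| / 6.6 = 0.4697
Set Φ(δ − 1.960) = 0.9; then δ − 1.960 = Φ⁻¹(0.9) = 1.282, giving δ = 3.242.
(For δ > 0 the lower-tail rejection region contributes negligibly to power, so the one-term inversion is standard.)
δ = d·√(n/2) ⇒ n = 2(δ/d)² = 2 × (3.242 / 0.4697)² = 95.26.
Round up to the next whole unit.

n = 96 per group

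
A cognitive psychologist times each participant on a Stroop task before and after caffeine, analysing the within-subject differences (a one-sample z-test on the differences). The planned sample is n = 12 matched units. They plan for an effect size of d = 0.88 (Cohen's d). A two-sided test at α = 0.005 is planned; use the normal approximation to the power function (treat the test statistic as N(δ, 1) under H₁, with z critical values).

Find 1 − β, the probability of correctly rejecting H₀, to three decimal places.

Noncentrality parameter: δ = d·√n = 0.88 × √12 = 3.0484
Two-sided α = 0.005 → critical value z_{0.0025} = 2.807.
Power = Φ(δ − 2.807) + Φ(−δ − 2.807) = Φ(0.241) + Φ(-5.855) = 0.5954 + 0.0000 = 0.5954.

Power ≈ 0.595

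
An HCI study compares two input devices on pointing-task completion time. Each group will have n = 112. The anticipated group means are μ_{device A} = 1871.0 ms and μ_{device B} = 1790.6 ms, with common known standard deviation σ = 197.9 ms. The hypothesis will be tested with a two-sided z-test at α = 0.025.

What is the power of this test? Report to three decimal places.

Power ≈ 0.788

Standardized effect: d = |μ_{device A} − μ_{device B}| / σ = |1871.0 − 1790.6| / 197.9 = 0.4063
Noncentrality parameter: δ = d·√(n/2) = 0.4063 × √(112/2) = 3.0402
Two-sided α = 0.025 → critical value z_{0.0125} = 2.241.
Power = Φ(δ − 2.241) + Φ(−δ − 2.241) = Φ(0.799) + Φ(-5.282) = 0.7878 + 0.0000 = 0.7878.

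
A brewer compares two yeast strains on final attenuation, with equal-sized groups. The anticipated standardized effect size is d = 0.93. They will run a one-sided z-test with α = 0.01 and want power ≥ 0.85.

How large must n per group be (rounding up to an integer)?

n = 27 per group

Set Φ(δ − 2.326) = 0.85; then δ − 2.326 = Φ⁻¹(0.85) = 1.036, giving δ = 3.363.
δ = d·√(n/2) ⇒ n = 2(δ/d)² = 2 × (3.363 / 0.93)² = 26.15.
Round up to the next whole unit.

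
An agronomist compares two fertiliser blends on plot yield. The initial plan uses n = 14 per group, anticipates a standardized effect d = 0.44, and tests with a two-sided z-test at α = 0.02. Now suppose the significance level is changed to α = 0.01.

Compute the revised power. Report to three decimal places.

δ = d·√(n/2) = 0.44 × √(14/2) = 1.1641 (unchanged). New critical value: z_{0.005} = 2.576.
Revised power = Φ(δ − 2.576) + Φ(−δ − 2.576) = Φ(-1.412) + Φ(-3.740) = 0.0790 + 0.0001 = 0.0791.

Power ≈ 0.079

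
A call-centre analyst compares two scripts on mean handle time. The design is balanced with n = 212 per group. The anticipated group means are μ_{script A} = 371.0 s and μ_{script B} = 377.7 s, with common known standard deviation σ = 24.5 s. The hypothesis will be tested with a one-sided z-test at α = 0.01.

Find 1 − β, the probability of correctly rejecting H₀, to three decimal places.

Power ≈ 0.688

Standardized effect: d = |μ_{script A} − μ_{script B}| / σ = |371.0 − 377.7| / 24.5 = 0.2735
Noncentrality parameter: δ = d·√(n/2) = 0.2735 × √(212/2) = 2.8155
One-sided α = 0.01 → critical value z_{0.01} = 2.326.
Power = Φ(δ − 2.326) = Φ(0.489) = 0.6876.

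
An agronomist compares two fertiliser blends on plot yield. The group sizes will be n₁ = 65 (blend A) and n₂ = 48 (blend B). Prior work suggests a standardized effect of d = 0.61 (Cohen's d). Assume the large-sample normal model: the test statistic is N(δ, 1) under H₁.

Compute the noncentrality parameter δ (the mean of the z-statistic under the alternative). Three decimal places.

δ ≈ 3.205

δ = d / √(1/n₁ + 1/n₂) = 0.61 / √(1/65 + 1/48) = 3.2053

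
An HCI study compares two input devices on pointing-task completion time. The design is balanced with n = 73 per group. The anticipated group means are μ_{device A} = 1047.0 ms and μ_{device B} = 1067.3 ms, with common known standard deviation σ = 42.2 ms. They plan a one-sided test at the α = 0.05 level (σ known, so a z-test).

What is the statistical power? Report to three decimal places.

Standardized effect: d = |μ_{device A} − μ_{device B}| / σ = |1047.0 − 1067.3| / 42.2 = 0.4810
Noncentrality parameter: δ = d·√(n/2) = 0.4810 × √(73/2) = 2.9062
Critical value for a one-sided test at α = 0.05: z_α = 1.645.
Power = Φ(δ − 1.645) = Φ(1.261) = 0.8964.

Power ≈ 0.896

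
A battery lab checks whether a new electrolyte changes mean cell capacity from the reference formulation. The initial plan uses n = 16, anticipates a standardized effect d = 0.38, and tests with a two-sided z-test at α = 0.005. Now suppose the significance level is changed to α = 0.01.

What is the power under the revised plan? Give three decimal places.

Power ≈ 0.146

δ = d·√n = 0.38 × √16 = 1.5200 (unchanged). New critical value: z_{0.005} = 2.576.
Revised power = Φ(δ − 2.576) + Φ(−δ − 2.576) = Φ(-1.056) + Φ(-4.096) = 0.1455 + 0.0000 = 0.1455.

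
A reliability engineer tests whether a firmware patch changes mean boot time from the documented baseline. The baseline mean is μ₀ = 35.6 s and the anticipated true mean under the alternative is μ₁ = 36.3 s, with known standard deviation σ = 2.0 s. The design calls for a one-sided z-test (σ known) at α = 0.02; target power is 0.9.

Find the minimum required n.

Standardized effect: d = |μ₁ − μ₀| / σ = |36.3 − 35.6| / 2.0 = 0.3500
Set Φ(δ − 2.054) = 0.9; then δ − 2.054 = Φ⁻¹(0.9) = 1.282, giving δ = 3.335.
δ = d·√n ⇒ n = (δ/d)² = (3.335 / 0.3500)² = 90.81.
Round up to the next whole unit.

n = 91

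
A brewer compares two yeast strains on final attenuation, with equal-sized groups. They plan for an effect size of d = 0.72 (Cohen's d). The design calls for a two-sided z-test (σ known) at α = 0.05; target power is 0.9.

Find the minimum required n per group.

For power 0.9 need Φ(δ − z_{0.025}) = 0.9, so δ = z_{0.025} + z_{0.10} = 1.960 + 1.282 = 3.242.
(For δ > 0 the lower-tail rejection region contributes negligibly to power, so the one-term inversion is standard.)
δ = d·√(n/2) ⇒ n = 2(δ/d)² = 2 × (3.242 / 0.72)² = 40.54.
Round up to the next whole unit.

n = 41 per group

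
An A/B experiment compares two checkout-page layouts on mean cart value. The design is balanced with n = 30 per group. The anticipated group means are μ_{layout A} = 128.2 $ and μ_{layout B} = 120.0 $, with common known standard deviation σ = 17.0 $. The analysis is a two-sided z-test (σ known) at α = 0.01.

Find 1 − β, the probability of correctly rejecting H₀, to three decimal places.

Power ≈ 0.240

Standardized effect: d = |μ_{layout A} − μ_{layout B}| / σ = |128.2 − 120.0| / 17.0 = 0.4824
Noncentrality parameter: δ = d·√(n/2) = 0.4824 × √(30/2) = 1.8681
Critical value for a two-sided test at α = 0.01: z_{α/2} = 2.576.
Power = Φ(δ − 2.576) + Φ(−δ − 2.576) = Φ(-0.708) + Φ(-4.444) = 0.2396 + 0.0000 = 0.2396.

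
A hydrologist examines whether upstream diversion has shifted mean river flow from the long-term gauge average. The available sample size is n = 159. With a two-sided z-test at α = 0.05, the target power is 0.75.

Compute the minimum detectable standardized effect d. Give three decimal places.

d ≈ 0.209

Need Φ(δ − 1.960) = 0.75, so δ = 1.960 + 0.674 = 2.634.
(Lower-tail contribution to power is negligible for δ > 0.)
δ = d·√n ⇒ d = δ/√n = 2.634/√159 = 0.2089.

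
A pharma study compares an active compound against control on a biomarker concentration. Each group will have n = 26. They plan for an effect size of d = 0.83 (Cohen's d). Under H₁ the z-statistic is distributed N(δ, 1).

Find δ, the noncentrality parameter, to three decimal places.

δ = d·√(n/2) = 0.83 × √(26/2) = 2.9926

δ ≈ 2.993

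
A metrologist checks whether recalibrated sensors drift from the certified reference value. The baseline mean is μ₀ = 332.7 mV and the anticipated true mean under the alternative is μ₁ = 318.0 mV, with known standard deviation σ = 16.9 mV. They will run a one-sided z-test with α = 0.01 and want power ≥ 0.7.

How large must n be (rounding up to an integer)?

n = 11

Standardized effect: d = |μ₁ − μ₀| / σ = |318.0 − 332.7| / 16.9 = 0.8698
For power 0.7 need Φ(δ − z_{0.01}) = 0.7, so δ = z_{0.01} + z_{0.30} = 2.326 + 0.524 = 2.851.
δ = d·√n ⇒ n = (δ/d)² = (2.851 / 0.8698)² = 10.74.
Round up to the next whole unit.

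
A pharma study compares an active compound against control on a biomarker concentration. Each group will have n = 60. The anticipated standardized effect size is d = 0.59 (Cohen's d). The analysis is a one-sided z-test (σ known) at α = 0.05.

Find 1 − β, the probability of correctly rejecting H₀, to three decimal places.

Noncentrality parameter: δ = d·√(n/2) = 0.59 × √(60/2) = 3.2316
Critical value for a one-sided test at α = 0.05: z_α = 1.645.
Power = P(Z > 1.645 − δ) = Φ(1.587) = 0.9437.

Power ≈ 0.944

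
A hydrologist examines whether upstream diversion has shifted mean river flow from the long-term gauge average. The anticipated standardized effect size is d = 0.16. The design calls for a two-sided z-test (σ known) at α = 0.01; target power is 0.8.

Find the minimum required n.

n = 457

Set Φ(δ − 2.576) = 0.8; then δ − 2.576 = Φ⁻¹(0.8) = 0.842, giving δ = 3.417.
(For δ > 0 the lower-tail rejection region contributes negligibly to power, so the one-term inversion is standard.)
δ = d·√n ⇒ n = (δ/d)² = (3.417 / 0.16)² = 456.21.
Rounding up, n = 457.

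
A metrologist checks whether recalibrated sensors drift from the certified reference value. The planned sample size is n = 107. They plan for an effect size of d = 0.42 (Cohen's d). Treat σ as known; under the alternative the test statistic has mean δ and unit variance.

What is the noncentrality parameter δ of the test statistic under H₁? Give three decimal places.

The noncentrality parameter scales effect size by the design's sample-size factor: δ = d·√n = 0.42 × √107 = 4.3445

δ ≈ 4.345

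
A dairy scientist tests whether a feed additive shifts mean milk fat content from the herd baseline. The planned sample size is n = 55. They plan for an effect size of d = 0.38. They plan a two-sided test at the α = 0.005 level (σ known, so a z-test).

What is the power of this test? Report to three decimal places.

Power ≈ 0.504

Noncentrality parameter: δ = d·√n = 0.38 × √55 = 2.8182
Two-sided α = 0.005 → critical value z_{0.0025} = 2.807.
Power = Φ(δ − 2.807) + Φ(−δ − 2.807) = Φ(0.011) + Φ(-5.625) = 0.5044 + 0.0000 = 0.5044.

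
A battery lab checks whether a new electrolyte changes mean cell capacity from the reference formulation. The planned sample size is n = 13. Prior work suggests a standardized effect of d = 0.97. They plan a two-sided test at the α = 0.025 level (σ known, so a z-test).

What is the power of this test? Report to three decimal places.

Noncentrality parameter: δ = d·√n = 0.97 × √13 = 3.4974
Critical value for a two-sided test at α = 0.025: z_{α/2} = 2.241.
Power = Φ(δ − 2.241) + Φ(−δ − 2.241) = Φ(1.256) + Φ(-5.739) = 0.8954 + 0.0000 = 0.8954.

Power ≈ 0.895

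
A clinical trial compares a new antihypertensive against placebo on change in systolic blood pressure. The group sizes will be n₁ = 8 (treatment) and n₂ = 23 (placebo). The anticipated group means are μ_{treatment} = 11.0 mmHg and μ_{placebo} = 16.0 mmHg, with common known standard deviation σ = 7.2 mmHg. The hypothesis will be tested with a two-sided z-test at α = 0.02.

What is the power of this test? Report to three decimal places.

Standardized effect: d = |μ_{treatment} − μ_{placebo}| / σ = |11.0 − 16.0| / 7.2 = 0.6944
Noncentrality parameter: λ = d / √(1/n₁ + 1/n₂) = 0.6944 / √(1/8 + 1/23) = 1.6919
Two-sided α = 0.02 → critical value z_{0.01} = 2.326.
Power = Φ(λ − 2.326) + Φ(−λ − 2.326) = Φ(-0.634) + Φ(-4.018) = 0.2629 + 0.0000 = 0.2629.

Power ≈ 0.263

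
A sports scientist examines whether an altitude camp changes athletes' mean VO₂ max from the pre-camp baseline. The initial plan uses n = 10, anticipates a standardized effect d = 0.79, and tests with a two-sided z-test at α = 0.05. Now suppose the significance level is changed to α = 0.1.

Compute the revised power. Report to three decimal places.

Power ≈ 0.803

δ = d·√n = 0.79 × √10 = 2.4982 (unchanged). New critical value: z_{0.05} = 1.645.
Revised power = Φ(δ − 1.645) + Φ(−δ − 1.645) = Φ(0.853) + Φ(-4.143) = 0.8033 + 0.0000 = 0.8033.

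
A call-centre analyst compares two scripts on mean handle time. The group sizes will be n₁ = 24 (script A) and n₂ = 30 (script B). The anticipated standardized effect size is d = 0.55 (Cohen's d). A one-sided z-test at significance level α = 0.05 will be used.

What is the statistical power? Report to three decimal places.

Noncentrality parameter: δ = d / √(1/n₁ + 1/n₂) = 0.55 / √(1/24 + 1/30) = 2.0083
One-sided α = 0.05 → critical value z_{0.05} = 1.645.
Power = Φ(δ − 1.645) = Φ(0.363) = 0.6419.

Power ≈ 0.642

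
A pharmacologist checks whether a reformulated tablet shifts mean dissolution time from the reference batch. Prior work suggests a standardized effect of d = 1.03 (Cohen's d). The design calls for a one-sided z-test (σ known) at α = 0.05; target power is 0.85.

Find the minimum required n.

n = 7

Set Φ(δ − 1.645) = 0.85; then δ − 1.645 = Φ⁻¹(0.85) = 1.036, giving δ = 2.681.
δ = d·√n ⇒ n = (δ/d)² = (2.681 / 1.03)² = 6.78.
Round up to the next whole unit.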